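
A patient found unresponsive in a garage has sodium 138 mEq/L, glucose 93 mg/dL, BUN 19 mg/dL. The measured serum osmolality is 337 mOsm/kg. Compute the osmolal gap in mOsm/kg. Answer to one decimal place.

Calculated osmolality = 2·Na + glucose/18 + BUN/2.8
= 2·138 + 93/18 + 19/2.8
= 276 + 5.17 + 6.79
= 287.96 mOsm/kg ≈ 288.0 mOsm/kg
Osmolar gap = measured − calculated = 337 − 288.0 = 49.0 mOsm/kg

49.0 mOsm/kg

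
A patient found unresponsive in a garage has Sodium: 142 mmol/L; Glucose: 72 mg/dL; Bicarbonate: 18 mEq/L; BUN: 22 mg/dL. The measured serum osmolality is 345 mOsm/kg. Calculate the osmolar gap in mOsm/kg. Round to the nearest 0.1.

49.1 mOsm/kg

Calculated osmolality = 2·Na + glucose/18 + BUN/2.8
= 2·142 + 72/18 + 22/2.8
= 284 + 4 + 7.86
= 295.86 mOsm/kg ≈ 295.9 mOsm/kg
Osmolar gap = measured − calculated = 345 − 295.9 = 49.1 mOsm/kg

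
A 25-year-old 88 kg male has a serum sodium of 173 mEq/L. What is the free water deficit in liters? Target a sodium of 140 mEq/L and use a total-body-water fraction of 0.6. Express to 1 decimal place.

12.4 L

TBW = 0.6 · 88 = 52.8 L
Free water deficit = TBW · (Na/140 − 1)
= 52.8 · (173/140 − 1)
= 52.8 · 0.2357
= 12.44 L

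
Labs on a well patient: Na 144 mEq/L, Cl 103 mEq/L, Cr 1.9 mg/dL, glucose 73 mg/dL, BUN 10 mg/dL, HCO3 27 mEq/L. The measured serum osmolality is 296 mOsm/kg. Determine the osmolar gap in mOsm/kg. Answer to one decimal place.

0.4 mOsm/kg

Calculated osmolality = 2·Na + glucose/18 + BUN/2.8
= 2·144 + 73/18 + 10/2.8
= 288 + 4.06 + 3.57
= 295.63 mOsm/kg ≈ 295.6 mOsm/kg
Osmolar gap = measured − calculated = 296 − 295.6 = 0.4 mOsm/kg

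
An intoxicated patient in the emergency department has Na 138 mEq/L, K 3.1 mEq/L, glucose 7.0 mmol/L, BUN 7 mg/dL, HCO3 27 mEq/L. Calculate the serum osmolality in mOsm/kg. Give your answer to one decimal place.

285.5 mOsm/kg

Calculated osmolality = 2·Na + glucose + BUN/2.8
= 2·138 + 7 + 7/2.8
= 276 + 7 + 2.50
= 285.5 mOsm/kg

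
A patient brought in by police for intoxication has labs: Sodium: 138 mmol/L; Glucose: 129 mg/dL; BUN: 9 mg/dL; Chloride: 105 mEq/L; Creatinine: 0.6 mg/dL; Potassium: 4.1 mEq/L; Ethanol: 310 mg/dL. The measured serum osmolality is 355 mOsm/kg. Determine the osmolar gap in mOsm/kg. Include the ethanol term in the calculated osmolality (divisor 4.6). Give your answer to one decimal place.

1.2 mOsm/kg

Calculated osmolality = 2·Na + glucose/18 + BUN/2.8 + ethanol/4.6
= 2·138 + 129/18 + 9/2.8 + 310/4.6
= 276 + 7.17 + 3.21 + 67.39
= 353.77 mOsm/kg ≈ 353.8 mOsm/kg
Osmolar gap = measured − calculated = 355 − 353.8 = 1.2 mOsm/kg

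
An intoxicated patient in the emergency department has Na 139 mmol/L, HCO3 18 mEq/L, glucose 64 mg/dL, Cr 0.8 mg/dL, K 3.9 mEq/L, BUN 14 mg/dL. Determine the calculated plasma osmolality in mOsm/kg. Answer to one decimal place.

Calculated osmolality = 2·Na + glucose/18 + BUN/2.8
= 2·139 + 64/18 + 14/2.8
= 278 + 3.56 + 5
= 286.56 mOsm/kg

286.6 mOsm/kg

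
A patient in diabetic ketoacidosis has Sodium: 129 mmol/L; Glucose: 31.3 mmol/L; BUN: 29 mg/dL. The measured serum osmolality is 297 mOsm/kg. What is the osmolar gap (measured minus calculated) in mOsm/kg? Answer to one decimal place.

Calculated osmolality = 2·Na + glucose + BUN/2.8
= 2·129 + 31.3 + 29/2.8
= 258 + 31.30 + 10.36
= 299.66 mOsm/kg ≈ 299.7 mOsm/kg
Osmolar gap = measured − calculated = 297 − 299.7 = -2.7 mOsm/kg

-2.7 mOsm/kg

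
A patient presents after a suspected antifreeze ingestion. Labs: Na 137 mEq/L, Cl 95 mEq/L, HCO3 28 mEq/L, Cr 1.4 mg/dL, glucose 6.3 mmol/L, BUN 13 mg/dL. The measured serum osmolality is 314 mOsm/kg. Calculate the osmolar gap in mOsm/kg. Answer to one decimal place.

29.1 mOsm/kg

Calculated osmolality = 2·Na + glucose + BUN/2.8
= 2·137 + 6.3 + 13/2.8
= 274 + 6.30 + 4.64
= 284.94 mOsm/kg ≈ 284.9 mOsm/kg
Osmolar gap = measured − calculated = 314 − 284.9 = 29.1 mOsm/kg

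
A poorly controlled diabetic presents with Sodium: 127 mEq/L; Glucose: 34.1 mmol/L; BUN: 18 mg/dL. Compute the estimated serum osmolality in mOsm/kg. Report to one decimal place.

Calculated osmolality = 2·Na + glucose + BUN/2.8
= 2·127 + 34.1 + 18/2.8
= 254 + 34.10 + 6.43
= 294.53 mOsm/kg

294.5 mOsm/kg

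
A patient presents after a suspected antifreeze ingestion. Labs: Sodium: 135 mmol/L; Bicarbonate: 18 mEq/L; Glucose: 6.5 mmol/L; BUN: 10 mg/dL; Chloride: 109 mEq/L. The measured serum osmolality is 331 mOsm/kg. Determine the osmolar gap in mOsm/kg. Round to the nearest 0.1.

Calculated osmolality = 2·Na + glucose + BUN/2.8
= 2·135 + 6.5 + 10/2.8
= 270 + 6.50 + 3.57
= 280.07 mOsm/kg ≈ 280.1 mOsm/kg
Osmolar gap = measured − calculated = 331 − 280.1 = 50.9 mOsm/kg

50.9 mOsm/kg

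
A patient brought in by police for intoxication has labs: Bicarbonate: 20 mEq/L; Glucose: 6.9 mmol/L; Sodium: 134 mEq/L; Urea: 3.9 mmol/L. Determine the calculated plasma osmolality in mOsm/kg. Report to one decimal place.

278.8 mOsm/kg

Calculated osmolality = 2·Na + glucose + urea
= 2·134 + 6.9 + 3.9
= 268 + 6.90 + 3.90
= 278.8 mOsm/kg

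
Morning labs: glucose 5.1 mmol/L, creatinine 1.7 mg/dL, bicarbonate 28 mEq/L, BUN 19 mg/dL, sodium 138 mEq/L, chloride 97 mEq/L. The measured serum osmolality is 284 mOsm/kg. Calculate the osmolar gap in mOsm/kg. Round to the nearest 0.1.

-3.9 mOsm/kg

Calculated osmolality = 2·Na + glucose + BUN/2.8
= 2·138 + 5.1 + 19/2.8
= 276 + 5.10 + 6.79
= 287.89 mOsm/kg ≈ 287.9 mOsm/kg
Osmolar gap = measured − calculated = 284 − 287.9 = -3.9 mOsm/kg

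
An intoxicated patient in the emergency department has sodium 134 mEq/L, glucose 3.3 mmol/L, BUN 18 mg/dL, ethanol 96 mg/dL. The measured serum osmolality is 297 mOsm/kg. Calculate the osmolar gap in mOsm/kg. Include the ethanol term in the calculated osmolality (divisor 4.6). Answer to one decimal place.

Calculated osmolality = 2·Na + glucose + BUN/2.8 + ethanol/4.6
= 2·134 + 3.3 + 18/2.8 + 96/4.6
= 268 + 3.30 + 6.43 + 20.87
= 298.6 mOsm/kg ≈ 298.6 mOsm/kg
Osmolar gap = measured − calculated = 297 − 298.6 = -1.6 mOsm/kg

-1.6 mOsm/kg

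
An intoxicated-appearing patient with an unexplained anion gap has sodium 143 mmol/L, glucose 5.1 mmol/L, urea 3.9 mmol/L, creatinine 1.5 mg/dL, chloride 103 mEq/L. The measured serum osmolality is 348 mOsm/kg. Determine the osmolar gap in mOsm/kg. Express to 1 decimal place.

Calculated osmolality = 2·Na + glucose + urea
= 2·143 + 5.1 + 3.9
= 286 + 5.10 + 3.90
= 295 mOsm/kg ≈ 295.0 mOsm/kg
Osmolar gap = measured − calculated = 348 − 295.0 = 53.0 mOsm/kg

53.0 mOsm/kg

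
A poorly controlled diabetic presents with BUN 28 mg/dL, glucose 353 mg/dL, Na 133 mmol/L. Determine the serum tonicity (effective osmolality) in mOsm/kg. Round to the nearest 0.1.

Effective osmolality excludes urea (freely permeant across cell membranes):
2·Na + glucose/18
= 2·133 + 353/18
= 266 + 19.61
= 285.61 mOsm/kg

285.6 mOsm/kg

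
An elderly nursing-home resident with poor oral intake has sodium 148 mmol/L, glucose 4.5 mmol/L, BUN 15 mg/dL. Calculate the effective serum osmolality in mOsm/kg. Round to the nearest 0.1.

300.5 mOsm/kg

Effective osmolality excludes urea (freely permeant across cell membranes):
2·Na + glucose
= 2·148 + 4.5
= 296 + 4.5
= 300.5 mOsm/kg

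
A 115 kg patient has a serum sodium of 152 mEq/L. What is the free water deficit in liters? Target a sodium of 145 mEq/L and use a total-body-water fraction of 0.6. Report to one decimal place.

3.3 L

TBW = 0.6 · 115 = 69 L
Free water deficit = TBW · (Na/145 − 1)
= 69 · (152/145 − 1)
= 69 · 0.0483
= 3.33 L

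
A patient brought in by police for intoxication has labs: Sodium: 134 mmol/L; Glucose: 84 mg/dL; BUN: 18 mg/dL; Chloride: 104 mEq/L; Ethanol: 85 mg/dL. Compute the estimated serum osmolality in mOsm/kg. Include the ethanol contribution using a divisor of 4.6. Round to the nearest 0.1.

297.6 mOsm/kg

Calculated osmolality = 2·Na + glucose/18 + BUN/2.8 + ethanol/4.6
= 2·134 + 84/18 + 18/2.8 + 85/4.6
= 268 + 4.67 + 6.43 + 18.48
= 297.58 mOsm/kg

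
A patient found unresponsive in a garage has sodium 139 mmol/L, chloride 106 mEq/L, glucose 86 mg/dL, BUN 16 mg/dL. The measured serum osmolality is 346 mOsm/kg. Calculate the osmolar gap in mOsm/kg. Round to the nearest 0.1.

57.5 mOsm/kg

Calculated osmolality = 2·Na + glucose/18 + BUN/2.8
= 2·139 + 86/18 + 16/2.8
= 278 + 4.78 + 5.71
= 288.49 mOsm/kg ≈ 288.5 mOsm/kg
Osmolar gap = measured − calculated = 346 − 288.5 = 57.5 mOsm/kg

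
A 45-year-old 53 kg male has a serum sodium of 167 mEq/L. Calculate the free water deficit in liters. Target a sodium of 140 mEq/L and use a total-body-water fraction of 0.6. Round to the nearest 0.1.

TBW = 0.6 · 53 = 31.8 L
Free water deficit = TBW · (Na/140 − 1)
= 31.8 · (167/140 − 1)
= 31.8 · 0.1929
= 6.13 L

6.1 L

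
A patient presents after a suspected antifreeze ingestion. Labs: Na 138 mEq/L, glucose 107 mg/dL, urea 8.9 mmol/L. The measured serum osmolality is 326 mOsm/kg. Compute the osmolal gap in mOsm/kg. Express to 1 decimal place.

35.2 mOsm/kg

Calculated osmolality = 2·Na + glucose/18 + urea
= 2·138 + 107/18 + 8.9
= 276 + 5.94 + 8.90
= 290.84 mOsm/kg ≈ 290.8 mOsm/kg
Osmolar gap = measured − calculated = 326 − 290.8 = 35.2 mOsm/kg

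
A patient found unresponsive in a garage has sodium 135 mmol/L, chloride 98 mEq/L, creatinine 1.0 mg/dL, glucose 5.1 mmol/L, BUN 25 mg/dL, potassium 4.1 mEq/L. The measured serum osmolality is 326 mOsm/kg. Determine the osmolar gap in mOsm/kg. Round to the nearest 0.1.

Calculated osmolality = 2·Na + glucose + BUN/2.8
= 2·135 + 5.1 + 25/2.8
= 270 + 5.10 + 8.93
= 284.03 mOsm/kg ≈ 284.0 mOsm/kg
Osmolar gap = measured − calculated = 326 − 284.0 = 42.0 mOsm/kg

42.0 mOsm/kg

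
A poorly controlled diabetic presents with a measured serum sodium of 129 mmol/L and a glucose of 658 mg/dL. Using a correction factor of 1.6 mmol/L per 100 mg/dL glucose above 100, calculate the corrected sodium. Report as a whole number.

Corrected Na = measured Na + 1.6 · (glucose − 100)/100
= 129 + 1.6 · (658 − 100)/100
= 129 + 8.9
= 137.9 mmol/L

138 mmol/L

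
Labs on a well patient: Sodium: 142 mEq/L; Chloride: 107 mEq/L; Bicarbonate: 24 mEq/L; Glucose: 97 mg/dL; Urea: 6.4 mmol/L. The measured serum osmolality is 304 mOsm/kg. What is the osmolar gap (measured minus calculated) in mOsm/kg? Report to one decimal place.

Calculated osmolality = 2·Na + glucose/18 + urea
= 2·142 + 97/18 + 6.4
= 284 + 5.39 + 6.40
= 295.79 mOsm/kg ≈ 295.8 mOsm/kg
Osmolar gap = measured − calculated = 304 − 295.8 = 8.2 mOsm/kg

8.2 mOsm/kg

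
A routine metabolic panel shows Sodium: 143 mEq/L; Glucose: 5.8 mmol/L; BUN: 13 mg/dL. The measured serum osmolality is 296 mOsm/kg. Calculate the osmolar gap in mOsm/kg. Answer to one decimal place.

-0.4 mOsm/kg

Calculated osmolality = 2·Na + glucose + BUN/2.8
= 2·143 + 5.8 + 13/2.8
= 286 + 5.80 + 4.64
= 296.44 mOsm/kg ≈ 296.4 mOsm/kg
Osmolar gap = measured − calculated = 296 − 296.4 = -0.4 mOsm/kg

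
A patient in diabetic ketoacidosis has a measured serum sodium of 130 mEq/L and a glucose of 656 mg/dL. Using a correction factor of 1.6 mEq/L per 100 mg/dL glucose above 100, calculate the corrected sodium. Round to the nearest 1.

139 mEq/L

Corrected Na = measured Na + 1.6 · (glucose − 100)/100
= 130 + 1.6 · (656 − 100)/100
= 130 + 8.9
= 138.9 mEq/L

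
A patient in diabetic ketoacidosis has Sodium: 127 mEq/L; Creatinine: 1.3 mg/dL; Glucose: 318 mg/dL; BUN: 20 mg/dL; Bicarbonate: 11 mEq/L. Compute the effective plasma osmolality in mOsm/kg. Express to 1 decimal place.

Effective osmolality excludes urea (freely permeant across cell membranes):
2·Na + glucose/18
= 2·127 + 318/18
= 254 + 17.67
= 271.67 mOsm/kg

271.7 mOsm/kg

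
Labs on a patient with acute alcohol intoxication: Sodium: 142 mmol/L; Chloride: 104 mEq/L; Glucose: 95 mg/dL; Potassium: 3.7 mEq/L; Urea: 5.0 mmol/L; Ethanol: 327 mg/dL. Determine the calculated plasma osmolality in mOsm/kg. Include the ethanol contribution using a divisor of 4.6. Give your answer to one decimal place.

Calculated osmolality = 2·Na + glucose/18 + urea + ethanol/4.6
= 2·142 + 95/18 + 5 + 327/4.6
= 284 + 5.28 + 5 + 71.09
= 365.37 mOsm/kg

365.4 mOsm/kg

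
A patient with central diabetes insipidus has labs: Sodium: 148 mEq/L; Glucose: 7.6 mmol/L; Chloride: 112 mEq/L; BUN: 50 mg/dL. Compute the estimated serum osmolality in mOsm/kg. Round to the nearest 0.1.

321.5 mOsm/kg

Calculated osmolality = 2·Na + glucose + BUN/2.8
= 2·148 + 7.6 + 50/2.8
= 296 + 7.60 + 17.86
= 321.46 mOsm/kg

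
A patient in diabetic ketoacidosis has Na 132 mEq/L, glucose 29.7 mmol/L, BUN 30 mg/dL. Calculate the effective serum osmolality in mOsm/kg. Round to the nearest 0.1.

293.7 mOsm/kg

Effective osmolality excludes urea (freely permeant across cell membranes):
2·Na + glucose
= 2·132 + 29.7
= 264 + 29.7
= 293.7 mOsm/kg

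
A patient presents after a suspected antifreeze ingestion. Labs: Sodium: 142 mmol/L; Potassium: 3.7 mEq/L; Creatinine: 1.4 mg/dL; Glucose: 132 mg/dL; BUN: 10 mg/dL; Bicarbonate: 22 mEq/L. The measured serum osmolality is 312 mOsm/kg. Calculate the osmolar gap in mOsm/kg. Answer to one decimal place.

Calculated osmolality = 2·Na + glucose/18 + BUN/2.8
= 2·142 + 132/18 + 10/2.8
= 284 + 7.33 + 3.57
= 294.9 mOsm/kg ≈ 294.9 mOsm/kg
Osmolar gap = measured − calculated = 312 − 294.9 = 17.1 mOsm/kg

17.1 mOsm/kg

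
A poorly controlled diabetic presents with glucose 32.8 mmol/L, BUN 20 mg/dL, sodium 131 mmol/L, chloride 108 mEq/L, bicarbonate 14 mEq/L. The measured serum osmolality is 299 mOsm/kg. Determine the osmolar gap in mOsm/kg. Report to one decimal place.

-2.9 mOsm/kg

Calculated osmolality = 2·Na + glucose + BUN/2.8
= 2·131 + 32.8 + 20/2.8
= 262 + 32.80 + 7.14
= 301.94 mOsm/kg ≈ 301.9 mOsm/kg
Osmolar gap = measured − calculated = 299 − 301.9 = -2.9 mOsm/kg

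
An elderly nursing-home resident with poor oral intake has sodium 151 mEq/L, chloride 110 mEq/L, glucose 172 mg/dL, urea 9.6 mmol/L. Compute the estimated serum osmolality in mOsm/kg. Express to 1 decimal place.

321.2 mOsm/kg

Calculated osmolality = 2·Na + glucose/18 + urea
= 2·151 + 172/18 + 9.6
= 302 + 9.56 + 9.60
= 321.16 mOsm/kg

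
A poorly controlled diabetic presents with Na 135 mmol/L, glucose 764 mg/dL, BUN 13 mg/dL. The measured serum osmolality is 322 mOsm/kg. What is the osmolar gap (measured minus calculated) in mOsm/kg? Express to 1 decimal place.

4.9 mOsm/kg

Calculated osmolality = 2·Na + glucose/18 + BUN/2.8
= 2·135 + 764/18 + 13/2.8
= 270 + 42.44 + 4.64
= 317.08 mOsm/kg ≈ 317.1 mOsm/kg
Osmolar gap = measured − calculated = 322 − 317.1 = 4.9 mOsm/kg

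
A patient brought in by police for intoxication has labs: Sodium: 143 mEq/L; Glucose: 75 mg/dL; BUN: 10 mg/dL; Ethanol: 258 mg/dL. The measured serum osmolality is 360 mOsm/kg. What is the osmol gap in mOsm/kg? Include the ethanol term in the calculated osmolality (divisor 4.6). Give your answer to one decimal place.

10.2 mOsm/kg

Calculated osmolality = 2·Na + glucose/18 + BUN/2.8 + ethanol/4.6
= 2·143 + 75/18 + 10/2.8 + 258/4.6
= 286 + 4.17 + 3.57 + 56.09
= 349.83 mOsm/kg ≈ 349.8 mOsm/kg
Osmolar gap = measured − calculated = 360 − 349.8 = 10.2 mOsm/kg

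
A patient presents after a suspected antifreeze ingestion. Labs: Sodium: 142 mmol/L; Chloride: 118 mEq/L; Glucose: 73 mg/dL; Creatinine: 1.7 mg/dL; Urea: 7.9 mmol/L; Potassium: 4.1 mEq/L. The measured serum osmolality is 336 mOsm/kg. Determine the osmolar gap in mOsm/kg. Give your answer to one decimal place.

Calculated osmolality = 2·Na + glucose/18 + urea
= 2·142 + 73/18 + 7.9
= 284 + 4.06 + 7.90
= 295.96 mOsm/kg ≈ 296.0 mOsm/kg
Osmolar gap = measured − calculated = 336 − 296.0 = 40.0 mOsm/kg

40.0 mOsm/kg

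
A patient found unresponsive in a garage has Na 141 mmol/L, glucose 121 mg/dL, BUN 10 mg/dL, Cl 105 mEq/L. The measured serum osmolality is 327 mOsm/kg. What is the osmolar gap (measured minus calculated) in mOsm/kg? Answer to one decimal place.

34.7 mOsm/kg

Calculated osmolality = 2·Na + glucose/18 + BUN/2.8
= 2·141 + 121/18 + 10/2.8
= 282 + 6.72 + 3.57
= 292.29 mOsm/kg ≈ 292.3 mOsm/kg
Osmolar gap = measured − calculated = 327 − 292.3 = 34.7 mOsm/kg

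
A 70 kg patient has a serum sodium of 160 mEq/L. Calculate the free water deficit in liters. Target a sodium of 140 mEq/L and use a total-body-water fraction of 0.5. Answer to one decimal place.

5.0 L

TBW = 0.5 · 70 = 35 L
Free water deficit = TBW · (Na/140 − 1)
= 35 · (160/140 − 1)
= 35 · 0.1429
= 5 L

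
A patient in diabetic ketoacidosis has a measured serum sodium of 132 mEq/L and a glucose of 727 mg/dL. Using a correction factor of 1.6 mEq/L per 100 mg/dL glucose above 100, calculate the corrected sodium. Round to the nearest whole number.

142 mEq/L

Corrected Na = measured Na + 1.6 · (glucose − 100)/100
= 132 + 1.6 · (727 − 100)/100
= 132 + 10
= 142 mEq/L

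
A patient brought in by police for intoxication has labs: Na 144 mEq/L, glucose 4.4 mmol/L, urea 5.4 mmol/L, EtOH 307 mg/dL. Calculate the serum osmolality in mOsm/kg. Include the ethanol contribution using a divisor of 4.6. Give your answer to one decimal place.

Calculated osmolality = 2·Na + glucose + urea + ethanol/4.6
= 2·144 + 4.4 + 5.4 + 307/4.6
= 288 + 4.40 + 5.40 + 66.74
= 364.54 mOsm/kg

364.5 mOsm/kg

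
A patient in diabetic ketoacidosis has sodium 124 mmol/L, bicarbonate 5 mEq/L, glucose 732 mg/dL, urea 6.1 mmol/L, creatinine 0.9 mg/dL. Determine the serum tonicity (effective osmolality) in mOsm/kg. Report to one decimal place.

288.7 mOsm/kg

Effective osmolality excludes urea (freely permeant across cell membranes):
2·Na + glucose/18
= 2·124 + 732/18
= 248 + 40.67
= 288.67 mOsm/kg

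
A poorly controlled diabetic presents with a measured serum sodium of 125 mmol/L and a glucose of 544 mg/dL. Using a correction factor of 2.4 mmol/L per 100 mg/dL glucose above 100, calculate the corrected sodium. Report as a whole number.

136 mmol/L

Corrected Na = measured Na + 2.4 · (glucose − 100)/100
= 125 + 2.4 · (544 − 100)/100
= 125 + 10.7
= 135.7 mmol/L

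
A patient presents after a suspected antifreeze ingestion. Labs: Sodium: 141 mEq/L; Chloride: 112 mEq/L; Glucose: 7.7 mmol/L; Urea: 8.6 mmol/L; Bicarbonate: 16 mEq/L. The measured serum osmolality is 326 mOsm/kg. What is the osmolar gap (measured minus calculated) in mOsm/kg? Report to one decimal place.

27.7 mOsm/kg

Calculated osmolality = 2·Na + glucose + urea
= 2·141 + 7.7 + 8.6
= 282 + 7.70 + 8.60
= 298.3 mOsm/kg ≈ 298.3 mOsm/kg
Osmolar gap = measured − calculated = 326 − 298.3 = 27.7 mOsm/kg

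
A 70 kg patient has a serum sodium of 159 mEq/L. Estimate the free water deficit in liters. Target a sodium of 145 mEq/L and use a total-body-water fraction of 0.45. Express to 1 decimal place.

TBW = 0.45 · 70 = 31.5 L
Free water deficit = TBW · (Na/145 − 1)
= 31.5 · (159/145 − 1)
= 31.5 · 0.0966
= 3.04 L

3.0 L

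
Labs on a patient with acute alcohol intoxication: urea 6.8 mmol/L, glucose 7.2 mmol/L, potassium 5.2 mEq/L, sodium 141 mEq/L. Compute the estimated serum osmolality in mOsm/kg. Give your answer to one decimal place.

Calculated osmolality = 2·Na + glucose + urea
= 2·141 + 7.2 + 6.8
= 282 + 7.20 + 6.80
= 296 mOsm/kg

296.0 mOsm/kg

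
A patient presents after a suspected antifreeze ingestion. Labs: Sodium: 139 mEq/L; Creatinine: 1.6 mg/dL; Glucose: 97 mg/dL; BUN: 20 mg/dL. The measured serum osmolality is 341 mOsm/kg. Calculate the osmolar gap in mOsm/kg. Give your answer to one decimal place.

Calculated osmolality = 2·Na + glucose/18 + BUN/2.8
= 2·139 + 97/18 + 20/2.8
= 278 + 5.39 + 7.14
= 290.53 mOsm/kg ≈ 290.5 mOsm/kg
Osmolar gap = measured − calculated = 341 − 290.5 = 50.5 mOsm/kg

50.5 mOsm/kg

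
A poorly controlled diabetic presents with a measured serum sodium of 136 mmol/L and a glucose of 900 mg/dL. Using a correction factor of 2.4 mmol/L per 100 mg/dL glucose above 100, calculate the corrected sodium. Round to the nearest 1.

155 mmol/L

Corrected Na = measured Na + 2.4 · (glucose − 100)/100
= 136 + 2.4 · (900 − 100)/100
= 136 + 19.2
= 155.2 mmol/L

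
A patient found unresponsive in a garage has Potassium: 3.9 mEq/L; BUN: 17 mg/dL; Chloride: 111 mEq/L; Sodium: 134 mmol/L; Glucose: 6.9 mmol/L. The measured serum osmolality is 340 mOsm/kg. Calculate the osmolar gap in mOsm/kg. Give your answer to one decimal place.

Calculated osmolality = 2·Na + glucose + BUN/2.8
= 2·134 + 6.9 + 17/2.8
= 268 + 6.90 + 6.07
= 280.97 mOsm/kg ≈ 281.0 mOsm/kg
Osmolar gap = measured − calculated = 340 − 281.0 = 59.0 mOsm/kg

59.0 mOsm/kg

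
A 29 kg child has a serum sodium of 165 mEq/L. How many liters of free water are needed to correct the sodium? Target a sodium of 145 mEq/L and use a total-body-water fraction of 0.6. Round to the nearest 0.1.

TBW = 0.6 · 29 = 17.4 L
Free water deficit = TBW · (Na/145 − 1)
= 17.4 · (165/145 − 1)
= 17.4 · 0.1379
= 2.4 L

2.4 L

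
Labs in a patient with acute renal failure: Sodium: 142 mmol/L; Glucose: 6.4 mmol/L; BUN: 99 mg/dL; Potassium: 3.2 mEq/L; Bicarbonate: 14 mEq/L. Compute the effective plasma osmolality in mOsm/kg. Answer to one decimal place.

Effective osmolality excludes urea (freely permeant across cell membranes):
2·Na + glucose
= 2·142 + 6.4
= 284 + 6.4
= 290.4 mOsm/kg

290.4 mOsm/kg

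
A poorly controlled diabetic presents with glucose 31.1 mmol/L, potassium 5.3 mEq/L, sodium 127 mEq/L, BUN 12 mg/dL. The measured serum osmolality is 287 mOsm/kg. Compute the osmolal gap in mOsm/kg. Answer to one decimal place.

-2.4 mOsm/kg

Calculated osmolality = 2·Na + glucose + BUN/2.8
= 2·127 + 31.1 + 12/2.8
= 254 + 31.10 + 4.29
= 289.39 mOsm/kg ≈ 289.4 mOsm/kg
Osmolar gap = measured − calculated = 287 − 289.4 = -2.4 mOsm/kg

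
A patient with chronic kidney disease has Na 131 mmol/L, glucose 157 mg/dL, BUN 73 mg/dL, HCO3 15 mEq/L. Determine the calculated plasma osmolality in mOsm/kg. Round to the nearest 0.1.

Calculated osmolality = 2·Na + glucose/18 + BUN/2.8
= 2·131 + 157/18 + 73/2.8
= 262 + 8.72 + 26.07
= 296.79 mOsm/kg

296.8 mOsm/kg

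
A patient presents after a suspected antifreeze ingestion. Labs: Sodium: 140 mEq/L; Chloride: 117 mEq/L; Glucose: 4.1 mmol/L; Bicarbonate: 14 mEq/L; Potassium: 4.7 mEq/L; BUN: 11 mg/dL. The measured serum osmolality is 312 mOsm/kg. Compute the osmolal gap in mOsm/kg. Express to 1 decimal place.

24.0 mOsm/kg

Calculated osmolality = 2·Na + glucose + BUN/2.8
= 2·140 + 4.1 + 11/2.8
= 280 + 4.10 + 3.93
= 288.03 mOsm/kg ≈ 288.0 mOsm/kg
Osmolar gap = measured − calculated = 312 − 288.0 = 24.0 mOsm/kg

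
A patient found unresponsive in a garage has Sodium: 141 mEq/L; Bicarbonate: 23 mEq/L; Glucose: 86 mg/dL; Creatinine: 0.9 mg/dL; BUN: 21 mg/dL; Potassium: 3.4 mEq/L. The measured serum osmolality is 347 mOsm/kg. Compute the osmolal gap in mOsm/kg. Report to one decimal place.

52.7 mOsm/kg

Calculated osmolality = 2·Na + glucose/18 + BUN/2.8
= 2·141 + 86/18 + 21/2.8
= 282 + 4.78 + 7.50
= 294.28 mOsm/kg ≈ 294.3 mOsm/kg
Osmolar gap = measured − calculated = 347 − 294.3 = 52.7 mOsm/kg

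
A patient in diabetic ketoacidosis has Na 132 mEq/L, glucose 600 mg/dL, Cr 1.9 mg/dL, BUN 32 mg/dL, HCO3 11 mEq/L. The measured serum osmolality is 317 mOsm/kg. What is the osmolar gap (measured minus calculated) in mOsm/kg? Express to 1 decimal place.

Calculated osmolality = 2·Na + glucose/18 + BUN/2.8
= 2·132 + 600/18 + 32/2.8
= 264 + 33.33 + 11.43
= 308.76 mOsm/kg ≈ 308.8 mOsm/kg
Osmolar gap = measured − calculated = 317 − 308.8 = 8.2 mOsm/kg

8.2 mOsm/kg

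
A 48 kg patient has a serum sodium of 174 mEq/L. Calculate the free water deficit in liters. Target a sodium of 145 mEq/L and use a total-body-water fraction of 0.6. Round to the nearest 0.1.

5.8 L

TBW = 0.6 · 48 = 28.8 L
Free water deficit = TBW · (Na/145 − 1)
= 28.8 · (174/145 − 1)
= 28.8 · 0.2
= 5.76 L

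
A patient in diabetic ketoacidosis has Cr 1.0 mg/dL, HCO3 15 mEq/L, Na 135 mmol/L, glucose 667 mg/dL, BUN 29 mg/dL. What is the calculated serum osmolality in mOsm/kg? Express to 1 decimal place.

Calculated osmolality = 2·Na + glucose/18 + BUN/2.8
= 2·135 + 667/18 + 29/2.8
= 270 + 37.06 + 10.36
= 317.42 mOsm/kg

317.4 mOsm/kg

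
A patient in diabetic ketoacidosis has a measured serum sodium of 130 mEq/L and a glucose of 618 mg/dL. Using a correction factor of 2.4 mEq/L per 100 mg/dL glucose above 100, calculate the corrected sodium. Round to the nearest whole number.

142 mEq/L

Corrected Na = measured Na + 2.4 · (glucose − 100)/100
= 130 + 2.4 · (618 − 100)/100
= 130 + 12.4
= 142.4 mEq/L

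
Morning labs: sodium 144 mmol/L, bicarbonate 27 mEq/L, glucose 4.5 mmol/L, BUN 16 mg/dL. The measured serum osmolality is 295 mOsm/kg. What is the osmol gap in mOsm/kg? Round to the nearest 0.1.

-3.2 mOsm/kg

Calculated osmolality = 2·Na + glucose + BUN/2.8
= 2·144 + 4.5 + 16/2.8
= 288 + 4.50 + 5.71
= 298.21 mOsm/kg ≈ 298.2 mOsm/kg
Osmolar gap = measured − calculated = 295 − 298.2 = -3.2 mOsm/kg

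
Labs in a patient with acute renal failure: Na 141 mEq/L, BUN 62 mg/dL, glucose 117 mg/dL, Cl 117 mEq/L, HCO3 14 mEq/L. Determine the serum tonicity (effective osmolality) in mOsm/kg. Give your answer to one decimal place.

288.5 mOsm/kg

Effective osmolality excludes urea (freely permeant across cell membranes):
2·Na + glucose/18
= 2·141 + 117/18
= 282 + 6.5
= 288.5 mOsm/kg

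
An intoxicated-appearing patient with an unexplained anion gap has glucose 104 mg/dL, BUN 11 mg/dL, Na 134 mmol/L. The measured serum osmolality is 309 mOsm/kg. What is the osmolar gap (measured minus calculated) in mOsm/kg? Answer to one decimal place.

Calculated osmolality = 2·Na + glucose/18 + BUN/2.8
= 2·134 + 104/18 + 11/2.8
= 268 + 5.78 + 3.93
= 277.71 mOsm/kg ≈ 277.7 mOsm/kg
Osmolar gap = measured − calculated = 309 − 277.7 = 31.3 mOsm/kg

31.3 mOsm/kg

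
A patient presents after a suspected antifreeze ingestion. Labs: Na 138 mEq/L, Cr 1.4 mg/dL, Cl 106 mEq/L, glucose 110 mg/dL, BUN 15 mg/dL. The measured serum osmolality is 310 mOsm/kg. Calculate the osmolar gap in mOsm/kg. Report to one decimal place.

22.5 mOsm/kg

Calculated osmolality = 2·Na + glucose/18 + BUN/2.8
= 2·138 + 110/18 + 15/2.8
= 276 + 6.11 + 5.36
= 287.47 mOsm/kg ≈ 287.5 mOsm/kg
Osmolar gap = measured − calculated = 310 − 287.5 = 22.5 mOsm/kg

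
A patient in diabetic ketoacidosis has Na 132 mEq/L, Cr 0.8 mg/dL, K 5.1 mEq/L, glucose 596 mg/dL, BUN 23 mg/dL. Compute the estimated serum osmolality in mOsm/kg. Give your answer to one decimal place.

305.3 mOsm/kg

Calculated osmolality = 2·Na + glucose/18 + BUN/2.8
= 2·132 + 596/18 + 23/2.8
= 264 + 33.11 + 8.21
= 305.32 mOsm/kg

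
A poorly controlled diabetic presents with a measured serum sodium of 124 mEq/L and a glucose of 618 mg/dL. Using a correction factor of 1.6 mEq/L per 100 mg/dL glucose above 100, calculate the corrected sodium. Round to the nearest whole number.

132 mEq/L

Corrected Na = measured Na + 1.6 · (glucose − 100)/100
= 124 + 1.6 · (618 − 100)/100
= 124 + 8.3
= 132.3 mEq/L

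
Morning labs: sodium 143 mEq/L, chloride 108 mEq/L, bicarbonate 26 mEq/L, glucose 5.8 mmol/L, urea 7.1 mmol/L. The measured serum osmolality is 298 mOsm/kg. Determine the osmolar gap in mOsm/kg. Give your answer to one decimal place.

-0.9 mOsm/kg

Calculated osmolality = 2·Na + glucose + urea
= 2·143 + 5.8 + 7.1
= 286 + 5.80 + 7.10
= 298.9 mOsm/kg ≈ 298.9 mOsm/kg
Osmolar gap = measured − calculated = 298 − 298.9 = -0.9 mOsm/kg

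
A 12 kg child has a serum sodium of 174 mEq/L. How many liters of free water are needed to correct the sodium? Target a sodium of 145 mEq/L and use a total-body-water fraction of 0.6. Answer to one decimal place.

TBW = 0.6 · 12 = 7.2 L
Free water deficit = TBW · (Na/145 − 1)
= 7.2 · (174/145 − 1)
= 7.2 · 0.2
= 1.44 L

1.4 L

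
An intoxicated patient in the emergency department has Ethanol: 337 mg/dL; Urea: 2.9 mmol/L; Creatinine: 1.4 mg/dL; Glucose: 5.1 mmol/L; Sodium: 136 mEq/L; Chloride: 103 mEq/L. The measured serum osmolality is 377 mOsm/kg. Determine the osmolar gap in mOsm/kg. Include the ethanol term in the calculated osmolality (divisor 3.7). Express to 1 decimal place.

Calculated osmolality = 2·Na + glucose + urea + ethanol/3.7
= 2·136 + 5.1 + 2.9 + 337/3.7
= 272 + 5.10 + 2.90 + 91.08
= 371.08 mOsm/kg ≈ 371.1 mOsm/kg
Osmolar gap = measured − calculated = 377 − 371.1 = 5.9 mOsm/kg

5.9 mOsm/kg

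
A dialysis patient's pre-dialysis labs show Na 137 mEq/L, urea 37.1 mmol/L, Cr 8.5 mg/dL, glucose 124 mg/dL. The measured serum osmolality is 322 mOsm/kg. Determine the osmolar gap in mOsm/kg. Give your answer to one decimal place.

4.0 mOsm/kg

Calculated osmolality = 2·Na + glucose/18 + urea
= 2·137 + 124/18 + 37.1
= 274 + 6.89 + 37.10
= 317.99 mOsm/kg ≈ 318.0 mOsm/kg
Osmolar gap = measured − calculated = 322 − 318.0 = 4.0 mOsm/kg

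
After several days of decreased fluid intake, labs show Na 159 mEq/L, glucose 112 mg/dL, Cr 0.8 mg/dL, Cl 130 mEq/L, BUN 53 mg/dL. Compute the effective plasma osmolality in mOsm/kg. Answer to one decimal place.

Effective osmolality excludes urea (freely permeant across cell membranes):
2·Na + glucose/18
= 2·159 + 112/18
= 318 + 6.22
= 324.22 mOsm/kg

324.2 mOsm/kg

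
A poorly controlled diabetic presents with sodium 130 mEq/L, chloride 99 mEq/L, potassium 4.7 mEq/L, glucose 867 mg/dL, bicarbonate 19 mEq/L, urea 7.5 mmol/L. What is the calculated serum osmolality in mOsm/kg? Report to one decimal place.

Calculated osmolality = 2·Na + glucose/18 + urea
= 2·130 + 867/18 + 7.5
= 260 + 48.17 + 7.50
= 315.67 mOsm/kg

315.7 mOsm/kg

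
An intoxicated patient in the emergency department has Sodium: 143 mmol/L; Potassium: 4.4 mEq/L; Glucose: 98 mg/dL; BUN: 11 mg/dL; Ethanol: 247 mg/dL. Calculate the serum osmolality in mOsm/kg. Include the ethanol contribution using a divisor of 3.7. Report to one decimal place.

Calculated osmolality = 2·Na + glucose/18 + BUN/2.8 + ethanol/3.7
= 2·143 + 98/18 + 11/2.8 + 247/3.7
= 286 + 5.44 + 3.93 + 66.76
= 362.13 mOsm/kg

362.1 mOsm/kg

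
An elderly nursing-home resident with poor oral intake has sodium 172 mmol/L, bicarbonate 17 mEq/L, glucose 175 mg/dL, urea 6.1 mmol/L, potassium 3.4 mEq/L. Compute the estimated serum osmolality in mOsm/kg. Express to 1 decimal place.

359.8 mOsm/kg

Calculated osmolality = 2·Na + glucose/18 + urea
= 2·172 + 175/18 + 6.1
= 344 + 9.72 + 6.10
= 359.82 mOsm/kg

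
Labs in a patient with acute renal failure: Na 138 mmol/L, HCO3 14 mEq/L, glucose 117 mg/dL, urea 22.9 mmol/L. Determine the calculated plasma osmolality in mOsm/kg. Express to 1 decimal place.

Calculated osmolality = 2·Na + glucose/18 + urea
= 2·138 + 117/18 + 22.9
= 276 + 6.50 + 22.90
= 305.4 mOsm/kg

305.4 mOsm/kg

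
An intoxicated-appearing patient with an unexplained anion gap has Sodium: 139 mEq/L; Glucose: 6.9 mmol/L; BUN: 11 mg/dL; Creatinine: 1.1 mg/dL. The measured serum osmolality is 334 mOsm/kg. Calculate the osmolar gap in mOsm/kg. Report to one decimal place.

Calculated osmolality = 2·Na + glucose + BUN/2.8
= 2·139 + 6.9 + 11/2.8
= 278 + 6.90 + 3.93
= 288.83 mOsm/kg ≈ 288.8 mOsm/kg
Osmolar gap = measured − calculated = 334 − 288.8 = 45.2 mOsm/kg

45.2 mOsm/kg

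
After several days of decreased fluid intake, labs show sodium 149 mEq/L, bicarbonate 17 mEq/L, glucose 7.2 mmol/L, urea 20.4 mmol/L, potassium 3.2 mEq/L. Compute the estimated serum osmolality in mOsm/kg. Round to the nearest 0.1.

Calculated osmolality = 2·Na + glucose + urea
= 2·149 + 7.2 + 20.4
= 298 + 7.20 + 20.40
= 325.6 mOsm/kg

325.6 mOsm/kg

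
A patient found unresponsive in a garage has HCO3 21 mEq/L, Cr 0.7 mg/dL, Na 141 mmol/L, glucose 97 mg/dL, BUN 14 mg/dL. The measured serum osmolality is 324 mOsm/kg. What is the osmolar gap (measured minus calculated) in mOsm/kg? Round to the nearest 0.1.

31.6 mOsm/kg

Calculated osmolality = 2·Na + glucose/18 + BUN/2.8
= 2·141 + 97/18 + 14/2.8
= 282 + 5.39 + 5
= 292.39 mOsm/kg ≈ 292.4 mOsm/kg
Osmolar gap = measured − calculated = 324 − 292.4 = 31.6 mOsm/kg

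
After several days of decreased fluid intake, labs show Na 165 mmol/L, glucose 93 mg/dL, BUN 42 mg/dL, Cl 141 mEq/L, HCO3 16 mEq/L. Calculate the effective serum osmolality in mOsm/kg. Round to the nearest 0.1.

335.2 mOsm/kg

Effective osmolality excludes urea (freely permeant across cell membranes):
2·Na + glucose/18
= 2·165 + 93/18
= 330 + 5.17
= 335.17 mOsm/kg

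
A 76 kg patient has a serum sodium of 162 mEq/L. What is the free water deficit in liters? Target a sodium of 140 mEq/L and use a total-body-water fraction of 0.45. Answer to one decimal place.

5.4 L

TBW = 0.45 · 76 = 34.2 L
Free water deficit = TBW · (Na/140 − 1)
= 34.2 · (162/140 − 1)
= 34.2 · 0.1571
= 5.37 L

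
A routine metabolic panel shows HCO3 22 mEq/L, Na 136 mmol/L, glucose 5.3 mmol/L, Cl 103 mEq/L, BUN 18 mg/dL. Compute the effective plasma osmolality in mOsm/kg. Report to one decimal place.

Effective osmolality excludes urea (freely permeant across cell membranes):
2·Na + glucose
= 2·136 + 5.3
= 272 + 5.3
= 277.3 mOsm/kg

277.3 mOsm/kg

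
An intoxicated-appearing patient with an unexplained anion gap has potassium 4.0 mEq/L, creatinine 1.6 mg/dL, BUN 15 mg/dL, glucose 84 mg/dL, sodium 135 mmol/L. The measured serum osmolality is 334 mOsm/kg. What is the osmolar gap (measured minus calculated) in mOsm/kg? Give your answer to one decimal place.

54.0 mOsm/kg

Calculated osmolality = 2·Na + glucose/18 + BUN/2.8
= 2·135 + 84/18 + 15/2.8
= 270 + 4.67 + 5.36
= 280.03 mOsm/kg ≈ 280.0 mOsm/kg
Osmolar gap = measured − calculated = 334 − 280.0 = 54.0 mOsm/kg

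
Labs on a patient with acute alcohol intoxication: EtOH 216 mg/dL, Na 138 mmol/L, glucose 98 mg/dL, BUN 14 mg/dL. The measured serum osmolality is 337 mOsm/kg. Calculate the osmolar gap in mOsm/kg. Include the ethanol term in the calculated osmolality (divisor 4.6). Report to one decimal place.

3.6 mOsm/kg

Calculated osmolality = 2·Na + glucose/18 + BUN/2.8 + ethanol/4.6
= 2·138 + 98/18 + 14/2.8 + 216/4.6
= 276 + 5.44 + 5 + 46.96
= 333.4 mOsm/kg ≈ 333.4 mOsm/kg
Osmolar gap = measured − calculated = 337 − 333.4 = 3.6 mOsm/kg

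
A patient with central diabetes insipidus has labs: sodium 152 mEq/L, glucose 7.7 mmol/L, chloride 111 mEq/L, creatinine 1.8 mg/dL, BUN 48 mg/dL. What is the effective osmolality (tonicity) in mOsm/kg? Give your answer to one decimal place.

311.7 mOsm/kg

Effective osmolality excludes urea (freely permeant across cell membranes):
2·Na + glucose
= 2·152 + 7.7
= 304 + 7.7
= 311.7 mOsm/kg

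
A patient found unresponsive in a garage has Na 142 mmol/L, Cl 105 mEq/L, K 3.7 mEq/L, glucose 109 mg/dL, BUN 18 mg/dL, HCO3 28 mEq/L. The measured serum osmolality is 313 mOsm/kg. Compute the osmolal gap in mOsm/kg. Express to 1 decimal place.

Calculated osmolality = 2·Na + glucose/18 + BUN/2.8
= 2·142 + 109/18 + 18/2.8
= 284 + 6.06 + 6.43
= 296.49 mOsm/kg ≈ 296.5 mOsm/kg
Osmolar gap = measured − calculated = 313 − 296.5 = 16.5 mOsm/kg

16.5 mOsm/kg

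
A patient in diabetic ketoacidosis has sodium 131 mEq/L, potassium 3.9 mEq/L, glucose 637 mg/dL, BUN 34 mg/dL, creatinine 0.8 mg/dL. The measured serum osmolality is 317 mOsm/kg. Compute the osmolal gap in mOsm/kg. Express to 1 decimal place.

7.5 mOsm/kg

Calculated osmolality = 2·Na + glucose/18 + BUN/2.8
= 2·131 + 637/18 + 34/2.8
= 262 + 35.39 + 12.14
= 309.53 mOsm/kg ≈ 309.5 mOsm/kg
Osmolar gap = measured − calculated = 317 − 309.5 = 7.5 mOsm/kg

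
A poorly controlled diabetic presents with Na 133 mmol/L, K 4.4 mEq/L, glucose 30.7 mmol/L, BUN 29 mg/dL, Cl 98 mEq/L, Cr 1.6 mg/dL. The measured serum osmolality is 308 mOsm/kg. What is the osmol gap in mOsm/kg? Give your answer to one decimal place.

0.9 mOsm/kg

Calculated osmolality = 2·Na + glucose + BUN/2.8
= 2·133 + 30.7 + 29/2.8
= 266 + 30.70 + 10.36
= 307.06 mOsm/kg ≈ 307.1 mOsm/kg
Osmolar gap = measured − calculated = 308 − 307.1 = 0.9 mOsm/kg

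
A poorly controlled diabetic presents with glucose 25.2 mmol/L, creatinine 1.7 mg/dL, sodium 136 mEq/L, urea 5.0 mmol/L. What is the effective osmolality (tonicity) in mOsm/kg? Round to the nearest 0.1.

Effective osmolality excludes urea (freely permeant across cell membranes):
2·Na + glucose
= 2·136 + 25.2
= 272 + 25.2
= 297.2 mOsm/kg

297.2 mOsm/kg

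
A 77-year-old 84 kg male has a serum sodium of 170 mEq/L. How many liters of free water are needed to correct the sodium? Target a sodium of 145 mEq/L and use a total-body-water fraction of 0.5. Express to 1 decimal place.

TBW = 0.5 · 84 = 42 L
Free water deficit = TBW · (Na/145 − 1)
= 42 · (170/145 − 1)
= 42 · 0.1724
= 7.24 L

7.2 L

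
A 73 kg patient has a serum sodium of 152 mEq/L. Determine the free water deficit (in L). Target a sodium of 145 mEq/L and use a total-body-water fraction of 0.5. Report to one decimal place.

1.8 L

TBW = 0.5 · 73 = 36.5 L
Free water deficit = TBW · (Na/145 − 1)
= 36.5 · (152/145 − 1)
= 36.5 · 0.0483
= 1.76 L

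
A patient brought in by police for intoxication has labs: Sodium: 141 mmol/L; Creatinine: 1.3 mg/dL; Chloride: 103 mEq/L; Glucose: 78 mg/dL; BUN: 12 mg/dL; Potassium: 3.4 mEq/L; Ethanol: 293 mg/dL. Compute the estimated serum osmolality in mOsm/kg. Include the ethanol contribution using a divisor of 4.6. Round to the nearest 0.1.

Calculated osmolality = 2·Na + glucose/18 + BUN/2.8 + ethanol/4.6
= 2·141 + 78/18 + 12/2.8 + 293/4.6
= 282 + 4.33 + 4.29 + 63.70
= 354.32 mOsm/kg

354.3 mOsm/kg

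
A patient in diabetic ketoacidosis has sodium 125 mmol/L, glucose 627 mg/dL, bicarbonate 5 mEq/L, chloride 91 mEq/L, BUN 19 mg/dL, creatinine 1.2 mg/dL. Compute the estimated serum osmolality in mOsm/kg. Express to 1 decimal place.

291.6 mOsm/kg

Calculated osmolality = 2·Na + glucose/18 + BUN/2.8
= 2·125 + 627/18 + 19/2.8
= 250 + 34.83 + 6.79
= 291.62 mOsm/kg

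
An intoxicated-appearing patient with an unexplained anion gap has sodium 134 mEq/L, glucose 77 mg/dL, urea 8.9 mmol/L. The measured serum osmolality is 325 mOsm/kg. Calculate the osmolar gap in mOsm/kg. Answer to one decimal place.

43.8 mOsm/kg

Calculated osmolality = 2·Na + glucose/18 + urea
= 2·134 + 77/18 + 8.9
= 268 + 4.28 + 8.90
= 281.18 mOsm/kg ≈ 281.2 mOsm/kg
Osmolar gap = measured − calculated = 325 − 281.2 = 43.8 mOsm/kg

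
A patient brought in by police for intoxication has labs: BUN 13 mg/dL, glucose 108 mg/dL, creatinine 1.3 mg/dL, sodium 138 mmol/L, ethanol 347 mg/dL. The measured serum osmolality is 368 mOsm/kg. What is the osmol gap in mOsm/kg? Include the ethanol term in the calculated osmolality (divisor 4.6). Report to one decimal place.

Calculated osmolality = 2·Na + glucose/18 + BUN/2.8 + ethanol/4.6
= 2·138 + 108/18 + 13/2.8 + 347/4.6
= 276 + 6 + 4.64 + 75.43
= 362.07 mOsm/kg ≈ 362.1 mOsm/kg
Osmolar gap = measured − calculated = 368 − 362.1 = 5.9 mOsm/kg

5.9 mOsm/kg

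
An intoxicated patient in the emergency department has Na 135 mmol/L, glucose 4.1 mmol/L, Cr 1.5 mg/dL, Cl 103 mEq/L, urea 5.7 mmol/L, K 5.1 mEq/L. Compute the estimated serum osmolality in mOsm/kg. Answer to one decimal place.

Calculated osmolality = 2·Na + glucose + urea
= 2·135 + 4.1 + 5.7
= 270 + 4.10 + 5.70
= 279.8 mOsm/kg

279.8 mOsm/kg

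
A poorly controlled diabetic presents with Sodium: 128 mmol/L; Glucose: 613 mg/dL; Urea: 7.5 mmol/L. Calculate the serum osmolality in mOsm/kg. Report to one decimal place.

297.6 mOsm/kg

Calculated osmolality = 2·Na + glucose/18 + urea
= 2·128 + 613/18 + 7.5
= 256 + 34.06 + 7.50
= 297.56 mOsm/kg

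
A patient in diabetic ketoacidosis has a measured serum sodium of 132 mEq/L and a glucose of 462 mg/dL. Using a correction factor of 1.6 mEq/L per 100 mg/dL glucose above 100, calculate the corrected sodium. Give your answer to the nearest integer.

138 mEq/L

Corrected Na = measured Na + 1.6 · (glucose − 100)/100
= 132 + 1.6 · (462 − 100)/100
= 132 + 5.8
= 137.8 mEq/L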